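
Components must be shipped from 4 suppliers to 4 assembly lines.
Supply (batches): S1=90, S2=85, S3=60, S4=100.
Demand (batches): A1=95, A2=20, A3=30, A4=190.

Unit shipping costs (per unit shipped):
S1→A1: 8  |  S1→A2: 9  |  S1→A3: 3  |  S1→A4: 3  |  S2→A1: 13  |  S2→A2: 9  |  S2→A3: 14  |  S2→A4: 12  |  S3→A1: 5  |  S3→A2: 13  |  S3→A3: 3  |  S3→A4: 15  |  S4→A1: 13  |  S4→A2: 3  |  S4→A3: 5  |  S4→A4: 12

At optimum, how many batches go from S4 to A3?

30

Optimal shipments:
  S1→A4: 90 × 3 = 270
  S2→A4: 85 × 12 = 1020
  S3→A1: 60 × 5 = 300
  S4→A1: 35 × 13 = 455
  S4→A2: 20 × 3 = 60
  S4→A3: 30 × 5 = 150
  S4→A4: 15 × 12 = 180
Total cost = 2435.
So S4→A3 carries 30 batches.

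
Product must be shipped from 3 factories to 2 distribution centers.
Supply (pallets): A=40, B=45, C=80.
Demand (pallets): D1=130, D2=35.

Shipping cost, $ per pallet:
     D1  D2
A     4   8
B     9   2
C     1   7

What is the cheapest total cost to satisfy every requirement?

One minimum-cost allocation:
  A to D1: 40 pallets
  B to D1: 10 pallets
  B to D2: 35 pallets
  C to D1: 80 pallets
Total cost = $400.

400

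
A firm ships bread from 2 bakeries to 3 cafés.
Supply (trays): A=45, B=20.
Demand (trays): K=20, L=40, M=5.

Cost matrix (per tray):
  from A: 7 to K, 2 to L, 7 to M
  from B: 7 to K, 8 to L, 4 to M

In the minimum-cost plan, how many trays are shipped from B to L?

0

Solving gives:
  A→K: 5 × 7 = 35
  A→L: 40 × 2 = 80
  B→K: 15 × 7 = 105
  B→M: 5 × 4 = 20
Total cost = 240.
The route B→L is not used.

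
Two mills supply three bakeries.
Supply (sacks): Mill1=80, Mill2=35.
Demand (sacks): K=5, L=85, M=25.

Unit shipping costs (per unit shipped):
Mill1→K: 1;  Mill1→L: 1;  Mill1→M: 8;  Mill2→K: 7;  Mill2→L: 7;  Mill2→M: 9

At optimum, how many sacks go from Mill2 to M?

The minimum-cost plan:
  Mill1->K: 5 sacks
  Mill1->L: 75 sacks
  Mill2->L: 10 sacks
  Mill2->M: 25 sacks
Total cost = 375.
So Mill2→M carries 25 sacks.

25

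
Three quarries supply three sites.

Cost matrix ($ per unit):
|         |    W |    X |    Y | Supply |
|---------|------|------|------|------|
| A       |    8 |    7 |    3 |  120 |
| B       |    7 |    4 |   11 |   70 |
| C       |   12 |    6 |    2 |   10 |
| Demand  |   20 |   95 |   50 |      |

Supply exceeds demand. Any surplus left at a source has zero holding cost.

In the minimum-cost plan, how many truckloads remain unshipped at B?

0

An optimal plan:
  A to W: 20 × $8 = $160
  A to X: 25 × $7 = $175
  A to Y: 40 × $3 = $120
  B to X: 70 × $4 = $280
  C to Y: 10 × $2 = $20
Total cost = $755.
B ships 70 of its 70, leaving 0.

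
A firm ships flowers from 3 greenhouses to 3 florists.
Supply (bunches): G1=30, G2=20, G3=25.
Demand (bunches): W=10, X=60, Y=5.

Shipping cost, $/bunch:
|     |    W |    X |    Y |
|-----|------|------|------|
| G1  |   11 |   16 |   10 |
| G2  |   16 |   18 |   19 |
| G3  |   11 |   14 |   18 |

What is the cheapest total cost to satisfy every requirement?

1110

Optimal allocation:
  G1 to W: 10 bunches
  G1 to X: 15 bunches
  G1 to Y: 5 bunches
  G2 to X: 20 bunches
  G3 to X: 25 bunches
Total cost = $1110.
(Supply check: G1 ships 30; G2 ships 20; G3 ships 25.)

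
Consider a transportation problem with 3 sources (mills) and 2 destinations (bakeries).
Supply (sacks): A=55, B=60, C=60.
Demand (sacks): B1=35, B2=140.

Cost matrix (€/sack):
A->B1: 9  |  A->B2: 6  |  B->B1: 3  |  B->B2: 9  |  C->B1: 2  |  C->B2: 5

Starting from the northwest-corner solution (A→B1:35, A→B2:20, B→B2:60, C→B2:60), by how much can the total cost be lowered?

315

Current plan cost = 35·9 + 20·6 + 60·9 + 60·5 = €1275.
Optimal plan:
  A->B2: 55 × €6 = €330
  B->B1: 35 × €3 = €105
  B->B2: 25 × €9 = €225
  C->B2: 60 × €5 = €300
Optimal cost = €960.
Saving = 1275 − 960 = €315.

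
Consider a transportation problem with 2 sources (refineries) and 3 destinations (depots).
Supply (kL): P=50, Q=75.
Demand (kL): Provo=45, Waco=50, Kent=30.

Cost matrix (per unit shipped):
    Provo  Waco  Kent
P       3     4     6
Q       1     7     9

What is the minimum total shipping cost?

An optimal shipping plan:
  P to Waco: 50 × 4 = 200
  Q to Provo: 45 × 1 = 45
  Q to Kent: 30 × 9 = 270
Total = 200 + 45 + 270 = 515.

515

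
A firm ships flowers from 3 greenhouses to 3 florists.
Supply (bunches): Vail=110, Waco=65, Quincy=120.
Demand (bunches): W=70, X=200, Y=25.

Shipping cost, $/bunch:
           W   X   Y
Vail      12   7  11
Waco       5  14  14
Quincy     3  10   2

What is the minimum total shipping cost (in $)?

2060

A cheapest plan:
  Vail to X: 110 bunches
  Waco to W: 65 bunches
  Quincy to W: 5 bunches
  Quincy to X: 90 bunches
  Quincy to Y: 25 bunches
Total cost = $2060.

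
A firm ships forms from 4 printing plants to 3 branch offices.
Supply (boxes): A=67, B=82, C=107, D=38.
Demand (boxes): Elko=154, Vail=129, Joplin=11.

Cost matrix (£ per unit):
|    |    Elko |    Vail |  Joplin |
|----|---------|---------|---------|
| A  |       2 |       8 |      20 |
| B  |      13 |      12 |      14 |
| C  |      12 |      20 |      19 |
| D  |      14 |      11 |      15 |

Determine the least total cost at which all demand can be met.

One minimum-cost allocation:
  A to Elko: 58 × £2 = £116
  A to Vail: 9 × £8 = £72
  B to Vail: 82 × £12 = £984
  C to Elko: 96 × £12 = £1152
  C to Joplin: 11 × £19 = £209
  D to Vail: 38 × £11 = £418
Total = 116 + 72 + 984 + 1152 + 209 + 418 = £2951.

2951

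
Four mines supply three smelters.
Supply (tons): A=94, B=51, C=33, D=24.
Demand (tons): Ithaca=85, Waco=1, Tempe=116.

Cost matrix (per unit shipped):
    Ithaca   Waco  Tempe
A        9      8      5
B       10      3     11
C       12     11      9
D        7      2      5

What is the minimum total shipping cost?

An optimal shipping plan:
  A->Tempe: 94 × 5 = 470
  B->Ithaca: 50 × 10 = 500
  B->Waco: 1 × 3 = 3
  C->Ithaca: 11 × 12 = 132
  C->Tempe: 22 × 9 = 198
  D->Ithaca: 24 × 7 = 168
Total = 470 + 500 + 3 + 132 + 198 + 168 = 1471.
(Supply check: A ships 94; B ships 51; C ships 33; D ships 24.)

1471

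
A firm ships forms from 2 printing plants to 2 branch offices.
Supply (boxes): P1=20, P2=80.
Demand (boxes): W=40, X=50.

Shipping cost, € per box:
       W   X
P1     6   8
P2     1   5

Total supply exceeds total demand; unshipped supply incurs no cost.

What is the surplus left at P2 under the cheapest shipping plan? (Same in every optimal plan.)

An optimal plan:
  P1–X: 10 boxes
  P2–W: 40 boxes
  P2–X: 40 boxes
Total cost = €320.
P2 ships 80 of its 80, leaving 0.

0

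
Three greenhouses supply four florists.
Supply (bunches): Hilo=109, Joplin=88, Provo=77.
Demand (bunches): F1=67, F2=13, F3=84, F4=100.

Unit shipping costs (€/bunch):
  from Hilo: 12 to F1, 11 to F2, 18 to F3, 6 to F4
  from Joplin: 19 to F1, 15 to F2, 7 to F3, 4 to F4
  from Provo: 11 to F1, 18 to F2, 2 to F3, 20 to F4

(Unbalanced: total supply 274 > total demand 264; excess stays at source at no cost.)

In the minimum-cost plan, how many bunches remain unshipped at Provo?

Minimum-cost shipments:
  Hilo→F1: 67 × €12 = €804
  Hilo→F2: 13 × €11 = €143
  Hilo→F4: 19 × €6 = €114
  Joplin→F3: 7 × €7 = €49
  Joplin→F4: 81 × €4 = €324
  Provo→F3: 77 × €2 = €154
Total cost = €1588.
Provo ships 77 of its 77, leaving 0.

0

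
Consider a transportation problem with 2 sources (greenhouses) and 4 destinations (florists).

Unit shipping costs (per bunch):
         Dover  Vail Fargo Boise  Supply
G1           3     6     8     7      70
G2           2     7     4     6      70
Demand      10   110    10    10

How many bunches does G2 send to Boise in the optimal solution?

10

The minimum-cost plan:
  G1 to Vail: 70 × 6 = 420
  G2 to Dover: 10 × 2 = 20
  G2 to Vail: 40 × 7 = 280
  G2 to Fargo: 10 × 4 = 40
  G2 to Boise: 10 × 6 = 60
Total cost = 820.
So G2→Boise carries 10 bunches.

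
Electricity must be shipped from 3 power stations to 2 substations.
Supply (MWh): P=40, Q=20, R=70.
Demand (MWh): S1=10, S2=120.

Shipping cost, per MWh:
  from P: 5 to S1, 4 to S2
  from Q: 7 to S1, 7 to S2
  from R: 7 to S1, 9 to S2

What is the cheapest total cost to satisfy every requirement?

A cheapest plan:
  P->S2: 40 × 4 = 160
  Q->S2: 20 × 7 = 140
  R->S1: 10 × 7 = 70
  R->S2: 60 × 9 = 540
Total = 160 + 140 + 70 + 540 = 910.
(Supply check: P ships 40; Q ships 20; R ships 70.)

910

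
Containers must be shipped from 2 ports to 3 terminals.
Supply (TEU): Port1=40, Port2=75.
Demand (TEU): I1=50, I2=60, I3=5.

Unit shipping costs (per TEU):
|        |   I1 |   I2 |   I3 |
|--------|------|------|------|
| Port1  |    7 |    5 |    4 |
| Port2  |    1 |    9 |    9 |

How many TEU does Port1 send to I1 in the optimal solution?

0

The minimum-cost plan:
  Port1 to I2: 35 × 5 = 175
  Port1 to I3: 5 × 4 = 20
  Port2 to I1: 50 × 1 = 50
  Port2 to I2: 25 × 9 = 225
Total cost = 470.
The route Port1→I1 is not used.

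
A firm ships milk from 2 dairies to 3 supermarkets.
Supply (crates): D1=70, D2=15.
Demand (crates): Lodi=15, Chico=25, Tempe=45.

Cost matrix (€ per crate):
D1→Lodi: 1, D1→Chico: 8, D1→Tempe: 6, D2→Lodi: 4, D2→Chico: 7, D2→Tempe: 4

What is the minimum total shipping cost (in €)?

455

Optimal allocation:
  D1–Lodi: 15 × €1 = €15
  D1–Chico: 25 × €8 = €200
  D1–Tempe: 30 × €6 = €180
  D2–Tempe: 15 × €4 = €60
Total = 15 + 200 + 180 + 60 = €455.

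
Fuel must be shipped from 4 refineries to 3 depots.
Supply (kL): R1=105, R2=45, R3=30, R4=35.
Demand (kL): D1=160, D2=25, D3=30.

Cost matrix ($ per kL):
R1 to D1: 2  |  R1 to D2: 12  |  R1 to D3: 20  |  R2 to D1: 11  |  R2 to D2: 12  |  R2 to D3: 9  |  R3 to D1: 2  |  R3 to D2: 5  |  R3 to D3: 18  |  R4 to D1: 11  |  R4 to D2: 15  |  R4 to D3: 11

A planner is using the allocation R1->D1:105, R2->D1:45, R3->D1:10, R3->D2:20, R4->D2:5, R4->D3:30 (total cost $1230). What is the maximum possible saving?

95

Current plan cost = 105·2 + 45·11 + 10·2 + 20·5 + 5·15 + 30·11 = $1230.
Optimal plan:
  R1→D1: 105 × $2 = $210
  R2→D2: 25 × $12 = $300
  R2→D3: 20 × $9 = $180
  R3→D1: 30 × $2 = $60
  R4→D1: 25 × $11 = $275
  R4→D3: 10 × $11 = $110
Optimal cost = $1135.
Saving = 1230 − 1135 = $95.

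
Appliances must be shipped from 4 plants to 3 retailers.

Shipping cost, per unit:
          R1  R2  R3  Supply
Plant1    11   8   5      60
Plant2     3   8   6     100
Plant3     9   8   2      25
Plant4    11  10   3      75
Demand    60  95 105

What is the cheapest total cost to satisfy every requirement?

1240

Optimal allocation:
  Plant1–R2: 55 units
  Plant1–R3: 5 units
  Plant2–R1: 60 units
  Plant2–R2: 40 units
  Plant3–R3: 25 units
  Plant4–R3: 75 units
Total cost = 1240.
(Supply check: Plant1 ships 60; Plant2 ships 100; Plant3 ships 25; Plant4 ships 75.)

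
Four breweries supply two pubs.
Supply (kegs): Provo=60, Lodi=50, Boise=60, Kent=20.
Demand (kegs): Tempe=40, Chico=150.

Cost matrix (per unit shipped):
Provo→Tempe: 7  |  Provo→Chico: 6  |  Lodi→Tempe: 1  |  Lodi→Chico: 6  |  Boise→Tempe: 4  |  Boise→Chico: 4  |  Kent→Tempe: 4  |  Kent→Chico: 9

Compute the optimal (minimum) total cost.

A cheapest plan:
  Provo to Chico: 60 × 6 = 360
  Lodi to Tempe: 40 × 1 = 40
  Lodi to Chico: 10 × 6 = 60
  Boise to Chico: 60 × 4 = 240
  Kent to Chico: 20 × 9 = 180
Total = 360 + 40 + 60 + 240 + 180 = 880.

880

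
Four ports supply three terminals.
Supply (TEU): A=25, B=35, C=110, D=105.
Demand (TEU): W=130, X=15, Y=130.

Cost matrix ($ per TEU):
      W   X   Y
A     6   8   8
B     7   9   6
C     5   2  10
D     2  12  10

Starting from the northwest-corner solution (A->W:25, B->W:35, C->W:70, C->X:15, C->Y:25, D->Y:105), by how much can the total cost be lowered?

Current plan cost = 25·6 + 35·7 + 70·5 + 15·2 + 25·10 + 105·10 = $2075.
Optimal plan:
  A–Y: 25 × $8 = $200
  B–Y: 35 × $6 = $210
  C–W: 25 × $5 = $125
  C–X: 15 × $2 = $30
  C–Y: 70 × $10 = $700
  D–W: 105 × $2 = $210
Optimal cost = $1475.
Saving = 2075 − 1475 = $600.

600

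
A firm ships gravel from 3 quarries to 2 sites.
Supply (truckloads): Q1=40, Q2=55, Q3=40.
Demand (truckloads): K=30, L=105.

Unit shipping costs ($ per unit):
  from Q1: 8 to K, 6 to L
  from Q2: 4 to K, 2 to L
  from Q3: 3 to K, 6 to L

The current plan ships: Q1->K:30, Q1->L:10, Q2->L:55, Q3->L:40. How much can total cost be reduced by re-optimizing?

150

Current plan cost = 30·8 + 10·6 + 55·2 + 40·6 = $650.
Optimal plan:
  Q1 to L: 40 truckloads
  Q2 to L: 55 truckloads
  Q3 to K: 30 truckloads
  Q3 to L: 10 truckloads
Optimal cost = $500.
Saving = 650 − 500 = $150.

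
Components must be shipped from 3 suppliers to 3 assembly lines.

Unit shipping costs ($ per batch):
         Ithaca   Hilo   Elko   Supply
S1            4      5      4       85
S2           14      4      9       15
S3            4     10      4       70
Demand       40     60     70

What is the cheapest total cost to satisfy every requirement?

Optimal allocation:
  S1→Hilo: 45 × $5 = $225
  S1→Elko: 40 × $4 = $160
  S2→Hilo: 15 × $4 = $60
  S3→Ithaca: 40 × $4 = $160
  S3→Elko: 30 × $4 = $120
Total = 225 + 160 + 60 + 160 + 120 = $725.

725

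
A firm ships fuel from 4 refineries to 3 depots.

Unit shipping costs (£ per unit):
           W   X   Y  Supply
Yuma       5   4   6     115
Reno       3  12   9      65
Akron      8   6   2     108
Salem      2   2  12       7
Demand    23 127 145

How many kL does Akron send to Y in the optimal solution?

Solving gives:
  Yuma→X: 115 × £4 = £460
  Reno→W: 23 × £3 = £69
  Reno→X: 5 × £12 = £60
  Reno→Y: 37 × £9 = £333
  Akron→Y: 108 × £2 = £216
  Salem→X: 7 × £2 = £14
Total cost = £1152.
So Akron→Y carries 108 kL.

108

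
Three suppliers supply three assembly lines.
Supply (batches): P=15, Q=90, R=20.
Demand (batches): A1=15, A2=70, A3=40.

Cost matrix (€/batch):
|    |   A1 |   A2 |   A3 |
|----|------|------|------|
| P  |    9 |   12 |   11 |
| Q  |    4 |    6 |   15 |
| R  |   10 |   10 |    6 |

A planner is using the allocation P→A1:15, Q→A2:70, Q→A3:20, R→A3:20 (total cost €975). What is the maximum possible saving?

135

Current plan cost = 15·9 + 70·6 + 20·15 + 20·6 = €975.
Optimal plan:
  P→A3: 15 × €11 = €165
  Q→A1: 15 × €4 = €60
  Q→A2: 70 × €6 = €420
  Q→A3: 5 × €15 = €75
  R→A3: 20 × €6 = €120
Optimal cost = €840.
Saving = 975 − 840 = €135.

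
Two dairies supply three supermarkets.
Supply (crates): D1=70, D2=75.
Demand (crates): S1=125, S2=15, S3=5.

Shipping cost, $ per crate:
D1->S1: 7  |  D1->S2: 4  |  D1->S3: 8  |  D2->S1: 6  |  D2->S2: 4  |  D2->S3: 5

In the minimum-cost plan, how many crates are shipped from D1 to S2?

15

Optimal shipments:
  D1–S1: 55 × $7 = $385
  D1–S2: 15 × $4 = $60
  D2–S1: 70 × $6 = $420
  D2–S3: 5 × $5 = $25
Total cost = $890.
So D1→S2 carries 15 crates.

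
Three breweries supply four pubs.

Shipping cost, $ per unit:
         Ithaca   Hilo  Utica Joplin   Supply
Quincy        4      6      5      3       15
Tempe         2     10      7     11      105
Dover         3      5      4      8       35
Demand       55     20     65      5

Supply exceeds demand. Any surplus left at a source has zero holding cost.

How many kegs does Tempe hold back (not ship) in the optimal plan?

Minimum-cost shipments:
  Quincy to Utica: 10 × $5 = $50
  Quincy to Joplin: 5 × $3 = $15
  Tempe to Ithaca: 55 × $2 = $110
  Tempe to Utica: 40 × $7 = $280
  Dover to Hilo: 20 × $5 = $100
  Dover to Utica: 15 × $4 = $60
Total cost = $615.
Tempe ships 95 of its 105, leaving 10.

10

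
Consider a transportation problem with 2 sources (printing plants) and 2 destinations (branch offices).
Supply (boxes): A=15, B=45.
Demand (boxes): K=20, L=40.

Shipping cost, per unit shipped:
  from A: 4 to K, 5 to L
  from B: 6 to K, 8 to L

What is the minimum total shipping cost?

395

One minimum-cost allocation:
  A–L: 15 × 5 = 75
  B–K: 20 × 6 = 120
  B–L: 25 × 8 = 200
Total = 75 + 120 + 200 = 395.
(Supply check: A ships 15; B ships 45.)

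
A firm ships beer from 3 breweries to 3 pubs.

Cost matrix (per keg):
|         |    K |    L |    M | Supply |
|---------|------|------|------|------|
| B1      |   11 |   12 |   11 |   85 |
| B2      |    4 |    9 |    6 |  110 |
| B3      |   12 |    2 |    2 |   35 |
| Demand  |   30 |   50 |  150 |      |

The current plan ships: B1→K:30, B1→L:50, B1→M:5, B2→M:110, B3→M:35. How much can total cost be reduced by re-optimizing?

95

Current plan cost = 30·11 + 50·12 + 5·11 + 110·6 + 35·2 = 1715.
Optimal plan:
  B1–L: 15 × 12 = 180
  B1–M: 70 × 11 = 770
  B2–K: 30 × 4 = 120
  B2–M: 80 × 6 = 480
  B3–L: 35 × 2 = 70
Optimal cost = 1620.
Saving = 1715 − 1620 = 95.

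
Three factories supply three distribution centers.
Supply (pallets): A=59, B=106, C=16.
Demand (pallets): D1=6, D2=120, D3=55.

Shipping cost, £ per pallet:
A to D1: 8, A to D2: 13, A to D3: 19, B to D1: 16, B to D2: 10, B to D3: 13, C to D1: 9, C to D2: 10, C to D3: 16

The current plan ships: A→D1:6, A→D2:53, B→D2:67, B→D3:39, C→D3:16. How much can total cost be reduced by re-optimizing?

Current plan cost = 6·8 + 53·13 + 67·10 + 39·13 + 16·16 = £2170.
Optimal plan:
  A to D1: 6 × £8 = £48
  A to D2: 53 × £13 = £689
  B to D2: 51 × £10 = £510
  B to D3: 55 × £13 = £715
  C to D2: 16 × £10 = £160
Optimal cost = £2122.
Saving = 2170 − 2122 = £48.

48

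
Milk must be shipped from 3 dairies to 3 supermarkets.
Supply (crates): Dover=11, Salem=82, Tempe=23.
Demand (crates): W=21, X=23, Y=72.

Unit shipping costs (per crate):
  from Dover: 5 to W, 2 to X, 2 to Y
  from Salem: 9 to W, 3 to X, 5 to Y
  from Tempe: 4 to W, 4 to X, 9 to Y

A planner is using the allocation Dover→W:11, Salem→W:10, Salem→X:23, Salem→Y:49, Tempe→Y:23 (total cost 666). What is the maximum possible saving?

Current plan cost = 11·5 + 10·9 + 23·3 + 49·5 + 23·9 = 666.
Optimal plan:
  Dover to Y: 11 × 2 = 22
  Salem to X: 21 × 3 = 63
  Salem to Y: 61 × 5 = 305
  Tempe to W: 21 × 4 = 84
  Tempe to X: 2 × 4 = 8
Optimal cost = 482.
Saving = 666 − 482 = 184.

184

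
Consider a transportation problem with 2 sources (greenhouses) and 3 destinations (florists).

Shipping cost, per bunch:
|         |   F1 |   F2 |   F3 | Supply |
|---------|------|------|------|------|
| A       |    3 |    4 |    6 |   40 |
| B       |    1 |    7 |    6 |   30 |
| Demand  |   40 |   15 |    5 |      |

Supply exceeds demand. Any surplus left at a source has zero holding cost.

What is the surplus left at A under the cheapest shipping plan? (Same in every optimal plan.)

10

An optimal plan:
  A->F1: 10 bunches
  A->F2: 15 bunches
  A->F3: 5 bunches
  B->F1: 30 bunches
Total cost = 150.
A ships 30 of its 40, leaving 10.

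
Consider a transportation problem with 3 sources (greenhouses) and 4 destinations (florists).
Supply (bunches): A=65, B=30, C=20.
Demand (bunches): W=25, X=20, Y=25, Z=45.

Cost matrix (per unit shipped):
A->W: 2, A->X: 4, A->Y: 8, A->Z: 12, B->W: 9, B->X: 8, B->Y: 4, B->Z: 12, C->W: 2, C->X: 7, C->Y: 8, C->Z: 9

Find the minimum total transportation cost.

Optimal allocation:
  A→W: 25 × 2 = 50
  A→X: 20 × 4 = 80
  A→Z: 20 × 12 = 240
  B→Y: 25 × 4 = 100
  B→Z: 5 × 12 = 60
  C→Z: 20 × 9 = 180
Total = 50 + 80 + 240 + 100 + 60 + 180 = 710.

710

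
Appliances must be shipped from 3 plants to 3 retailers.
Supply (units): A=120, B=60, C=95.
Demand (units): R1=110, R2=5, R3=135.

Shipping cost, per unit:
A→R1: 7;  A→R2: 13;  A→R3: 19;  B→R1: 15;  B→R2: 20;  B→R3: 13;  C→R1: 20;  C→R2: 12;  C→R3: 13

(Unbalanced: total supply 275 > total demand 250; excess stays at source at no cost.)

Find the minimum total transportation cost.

2585

Optimal allocation:
  A→R1: 110 units
  B→R3: 60 units
  C→R2: 5 units
  C→R3: 75 units
Total cost = 2585.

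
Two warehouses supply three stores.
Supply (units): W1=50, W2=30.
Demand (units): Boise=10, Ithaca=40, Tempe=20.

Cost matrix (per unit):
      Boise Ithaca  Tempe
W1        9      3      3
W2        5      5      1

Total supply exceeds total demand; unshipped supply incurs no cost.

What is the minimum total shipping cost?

190

Optimal allocation:
  W1->Ithaca: 40 × 3 = 120
  W2->Boise: 10 × 5 = 50
  W2->Tempe: 20 × 1 = 20
Total = 120 + 50 + 20 = 190.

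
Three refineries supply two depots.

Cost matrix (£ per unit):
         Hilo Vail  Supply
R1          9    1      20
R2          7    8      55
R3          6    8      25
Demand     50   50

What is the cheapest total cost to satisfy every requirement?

585

A cheapest plan:
  R1–Vail: 20 × £1 = £20
  R2–Hilo: 25 × £7 = £175
  R2–Vail: 30 × £8 = £240
  R3–Hilo: 25 × £6 = £150
Total = 20 + 175 + 240 + 150 = £585.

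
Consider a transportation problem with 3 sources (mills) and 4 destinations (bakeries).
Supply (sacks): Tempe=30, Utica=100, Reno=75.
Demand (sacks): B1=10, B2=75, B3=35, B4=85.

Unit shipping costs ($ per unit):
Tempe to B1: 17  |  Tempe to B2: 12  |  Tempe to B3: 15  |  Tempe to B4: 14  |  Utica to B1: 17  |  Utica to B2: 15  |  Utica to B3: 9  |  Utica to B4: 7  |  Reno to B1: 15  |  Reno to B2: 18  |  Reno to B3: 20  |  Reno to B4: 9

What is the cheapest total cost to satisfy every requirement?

2225

One minimum-cost allocation:
  Tempe→B2: 30 × $12 = $360
  Utica→B2: 45 × $15 = $675
  Utica→B3: 35 × $9 = $315
  Utica→B4: 20 × $7 = $140
  Reno→B1: 10 × $15 = $150
  Reno→B4: 65 × $9 = $585
Total = 360 + 675 + 315 + 140 + 150 + 585 = $2225.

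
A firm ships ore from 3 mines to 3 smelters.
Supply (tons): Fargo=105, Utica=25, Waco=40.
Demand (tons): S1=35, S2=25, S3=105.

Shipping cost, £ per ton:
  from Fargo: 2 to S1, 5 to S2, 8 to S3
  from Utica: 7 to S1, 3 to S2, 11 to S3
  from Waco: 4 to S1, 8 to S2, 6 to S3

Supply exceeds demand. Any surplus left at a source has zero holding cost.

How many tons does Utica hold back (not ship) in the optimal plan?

0

Minimum-cost shipments:
  Fargo→S1: 35 tons
  Fargo→S3: 65 tons
  Utica→S2: 25 tons
  Waco→S3: 40 tons
Total cost = £905.
Utica ships 25 of its 25, leaving 0.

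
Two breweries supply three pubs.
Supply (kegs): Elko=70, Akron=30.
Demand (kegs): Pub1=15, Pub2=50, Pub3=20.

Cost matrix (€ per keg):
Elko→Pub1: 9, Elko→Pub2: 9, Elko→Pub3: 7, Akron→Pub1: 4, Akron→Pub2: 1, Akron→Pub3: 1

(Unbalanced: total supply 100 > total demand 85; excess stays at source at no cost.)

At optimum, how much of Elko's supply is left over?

15

An optimal plan:
  Elko->Pub1: 15 × €9 = €135
  Elko->Pub2: 20 × €9 = €180
  Elko->Pub3: 20 × €7 = €140
  Akron->Pub2: 30 × €1 = €30
Total cost = €485.
Elko ships 55 of its 70, leaving 15.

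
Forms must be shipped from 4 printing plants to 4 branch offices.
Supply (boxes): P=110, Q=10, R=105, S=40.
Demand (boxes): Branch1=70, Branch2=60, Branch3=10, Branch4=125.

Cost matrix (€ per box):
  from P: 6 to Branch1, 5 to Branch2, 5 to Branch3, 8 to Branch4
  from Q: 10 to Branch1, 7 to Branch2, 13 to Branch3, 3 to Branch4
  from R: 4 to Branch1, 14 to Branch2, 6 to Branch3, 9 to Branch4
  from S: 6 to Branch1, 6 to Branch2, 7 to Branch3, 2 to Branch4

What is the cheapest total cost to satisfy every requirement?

Optimal allocation:
  P to Branch2: 60 × €5 = €300
  P to Branch4: 50 × €8 = €400
  Q to Branch4: 10 × €3 = €30
  R to Branch1: 70 × €4 = €280
  R to Branch3: 10 × €6 = €60
  R to Branch4: 25 × €9 = €225
  S to Branch4: 40 × €2 = €80
Total = 300 + 400 + 30 + 280 + 60 + 225 + 80 = €1375.

1375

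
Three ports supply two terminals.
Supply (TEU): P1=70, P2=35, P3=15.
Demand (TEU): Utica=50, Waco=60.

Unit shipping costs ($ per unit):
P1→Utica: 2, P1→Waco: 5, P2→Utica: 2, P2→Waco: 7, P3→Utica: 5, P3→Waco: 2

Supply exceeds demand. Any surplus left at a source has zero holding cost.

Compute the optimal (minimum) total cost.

355

A cheapest plan:
  P1 to Utica: 15 × $2 = $30
  P1 to Waco: 45 × $5 = $225
  P2 to Utica: 35 × $2 = $70
  P3 to Waco: 15 × $2 = $30
Total = 30 + 225 + 70 + 30 = $355.
(Supply check: P1 ships 60; P2 ships 35; P3 ships 15.)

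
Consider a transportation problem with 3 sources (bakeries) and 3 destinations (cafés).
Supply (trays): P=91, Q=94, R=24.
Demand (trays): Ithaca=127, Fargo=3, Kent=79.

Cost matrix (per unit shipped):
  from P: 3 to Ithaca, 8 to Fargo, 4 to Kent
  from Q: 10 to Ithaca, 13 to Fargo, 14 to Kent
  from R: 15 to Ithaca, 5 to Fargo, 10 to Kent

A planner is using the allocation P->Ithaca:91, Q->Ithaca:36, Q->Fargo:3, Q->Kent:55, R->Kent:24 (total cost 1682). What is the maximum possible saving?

186

Current plan cost = 91·3 + 36·10 + 3·13 + 55·14 + 24·10 = 1682.
Optimal plan:
  P to Ithaca: 33 × 3 = 99
  P to Kent: 58 × 4 = 232
  Q to Ithaca: 94 × 10 = 940
  R to Fargo: 3 × 5 = 15
  R to Kent: 21 × 10 = 210
Optimal cost = 1496.
Saving = 1682 − 1496 = 186.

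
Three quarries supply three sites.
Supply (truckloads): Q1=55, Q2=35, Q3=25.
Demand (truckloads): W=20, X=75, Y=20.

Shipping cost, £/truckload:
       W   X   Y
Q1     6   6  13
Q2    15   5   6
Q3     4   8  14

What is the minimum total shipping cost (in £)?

645

Optimal allocation:
  Q1 to X: 55 × £6 = £330
  Q2 to X: 15 × £5 = £75
  Q2 to Y: 20 × £6 = £120
  Q3 to W: 20 × £4 = £80
  Q3 to X: 5 × £8 = £40
Total = 330 + 75 + 120 + 80 + 40 = £645.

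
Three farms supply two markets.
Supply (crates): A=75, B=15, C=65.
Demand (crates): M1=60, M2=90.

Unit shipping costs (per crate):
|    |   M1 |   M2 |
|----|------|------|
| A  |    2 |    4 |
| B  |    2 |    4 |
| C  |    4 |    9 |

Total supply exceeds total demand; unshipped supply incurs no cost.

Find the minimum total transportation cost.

One minimum-cost allocation:
  A→M2: 75 × 4 = 300
  B→M2: 15 × 4 = 60
  C→M1: 60 × 4 = 240
Total = 300 + 60 + 240 = 600.
(Supply check: A ships 75; B ships 15; C ships 60.)

600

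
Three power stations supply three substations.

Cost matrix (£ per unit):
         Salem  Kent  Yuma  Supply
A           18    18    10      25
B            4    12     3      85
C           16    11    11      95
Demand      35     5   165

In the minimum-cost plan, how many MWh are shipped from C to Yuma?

Optimal shipments:
  A–Yuma: 25 MWh
  B–Salem: 35 MWh
  B–Yuma: 50 MWh
  C–Kent: 5 MWh
  C–Yuma: 90 MWh
Total cost = £1585.
So C→Yuma carries 90 MWh.

90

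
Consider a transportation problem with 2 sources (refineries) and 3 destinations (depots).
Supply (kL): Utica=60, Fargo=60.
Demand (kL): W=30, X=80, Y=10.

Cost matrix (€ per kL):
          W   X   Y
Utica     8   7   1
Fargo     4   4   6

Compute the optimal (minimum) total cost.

600

A cheapest plan:
  Utica to X: 50 kL
  Utica to Y: 10 kL
  Fargo to W: 30 kL
  Fargo to X: 30 kL
Total cost = €600.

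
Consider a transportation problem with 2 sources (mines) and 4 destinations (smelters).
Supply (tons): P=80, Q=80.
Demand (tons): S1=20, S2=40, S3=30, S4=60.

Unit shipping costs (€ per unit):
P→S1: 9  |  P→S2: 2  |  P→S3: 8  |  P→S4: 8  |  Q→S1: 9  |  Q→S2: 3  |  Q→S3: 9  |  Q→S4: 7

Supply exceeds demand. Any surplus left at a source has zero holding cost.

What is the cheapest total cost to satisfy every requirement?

920

A cheapest plan:
  P to S1: 10 × €9 = €90
  P to S2: 40 × €2 = €80
  P to S3: 30 × €8 = €240
  Q to S1: 10 × €9 = €90
  Q to S4: 60 × €7 = €420
Total = 90 + 80 + 240 + 90 + 420 = €920.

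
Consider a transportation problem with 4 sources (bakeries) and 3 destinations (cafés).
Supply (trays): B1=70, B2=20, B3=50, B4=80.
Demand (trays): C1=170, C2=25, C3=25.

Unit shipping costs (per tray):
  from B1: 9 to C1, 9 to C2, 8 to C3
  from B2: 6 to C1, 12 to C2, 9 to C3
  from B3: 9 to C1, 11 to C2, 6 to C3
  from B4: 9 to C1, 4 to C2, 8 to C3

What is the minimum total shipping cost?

One minimum-cost allocation:
  B1->C1: 70 × 9 = 630
  B2->C1: 20 × 6 = 120
  B3->C1: 25 × 9 = 225
  B3->C3: 25 × 6 = 150
  B4->C1: 55 × 9 = 495
  B4->C2: 25 × 4 = 100
Total = 630 + 120 + 225 + 150 + 495 + 100 = 1720.

1720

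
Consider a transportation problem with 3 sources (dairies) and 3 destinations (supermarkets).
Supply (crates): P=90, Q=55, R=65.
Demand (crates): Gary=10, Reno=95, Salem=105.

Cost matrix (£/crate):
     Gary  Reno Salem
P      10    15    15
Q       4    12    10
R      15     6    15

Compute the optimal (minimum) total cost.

2230

A cheapest plan:
  P→Reno: 30 × £15 = £450
  P→Salem: 60 × £15 = £900
  Q→Gary: 10 × £4 = £40
  Q→Salem: 45 × £10 = £450
  R→Reno: 65 × £6 = £390
Total = 450 + 900 + 40 + 450 + 390 = £2230.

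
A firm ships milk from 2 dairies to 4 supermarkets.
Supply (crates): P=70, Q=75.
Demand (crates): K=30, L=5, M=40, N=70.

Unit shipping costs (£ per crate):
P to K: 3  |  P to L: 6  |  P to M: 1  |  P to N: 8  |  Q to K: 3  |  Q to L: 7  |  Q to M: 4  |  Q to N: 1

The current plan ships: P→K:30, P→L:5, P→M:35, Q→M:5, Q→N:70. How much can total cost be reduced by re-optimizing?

15

Current plan cost = 30·3 + 5·6 + 35·1 + 5·4 + 70·1 = £245.
Optimal plan:
  P->K: 25 × £3 = £75
  P->L: 5 × £6 = £30
  P->M: 40 × £1 = £40
  Q->K: 5 × £3 = £15
  Q->N: 70 × £1 = £70
Optimal cost = £230.
Saving = 245 − 230 = £15.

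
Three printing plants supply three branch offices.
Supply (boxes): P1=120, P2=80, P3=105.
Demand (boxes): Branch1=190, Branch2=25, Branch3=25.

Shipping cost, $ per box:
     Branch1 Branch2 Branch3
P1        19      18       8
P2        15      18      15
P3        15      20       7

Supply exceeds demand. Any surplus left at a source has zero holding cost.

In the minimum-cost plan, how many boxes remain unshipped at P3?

0

An optimal plan:
  P1–Branch1: 5 × $19 = $95
  P1–Branch2: 25 × $18 = $450
  P1–Branch3: 25 × $8 = $200
  P2–Branch1: 80 × $15 = $1200
  P3–Branch1: 105 × $15 = $1575
Total cost = $3520.
P3 ships 105 of its 105, leaving 0.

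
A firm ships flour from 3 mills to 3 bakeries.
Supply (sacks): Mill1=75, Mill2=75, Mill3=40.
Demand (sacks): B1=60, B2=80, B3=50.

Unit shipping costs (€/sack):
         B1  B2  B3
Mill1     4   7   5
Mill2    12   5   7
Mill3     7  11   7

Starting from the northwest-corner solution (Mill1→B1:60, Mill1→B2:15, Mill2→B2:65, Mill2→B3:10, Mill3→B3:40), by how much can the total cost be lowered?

40

Current plan cost = 60·4 + 15·7 + 65·5 + 10·7 + 40·7 = €1020.
Optimal plan:
  Mill1 to B1: 60 × €4 = €240
  Mill1 to B2: 5 × €7 = €35
  Mill1 to B3: 10 × €5 = €50
  Mill2 to B2: 75 × €5 = €375
  Mill3 to B3: 40 × €7 = €280
Optimal cost = €980.
Saving = 1020 − 980 = €40.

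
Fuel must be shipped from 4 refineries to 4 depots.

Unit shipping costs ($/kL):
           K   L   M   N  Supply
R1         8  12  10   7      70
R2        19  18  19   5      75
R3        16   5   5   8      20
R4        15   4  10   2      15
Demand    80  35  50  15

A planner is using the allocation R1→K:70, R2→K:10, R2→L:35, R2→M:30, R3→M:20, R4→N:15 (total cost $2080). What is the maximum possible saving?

Current plan cost = 70·8 + 10·19 + 35·18 + 30·19 + 20·5 + 15·2 = $2080.
Optimal plan:
  R1–K: 70 × $8 = $560
  R2–K: 10 × $19 = $190
  R2–L: 20 × $18 = $360
  R2–M: 30 × $19 = $570
  R2–N: 15 × $5 = $75
  R3–M: 20 × $5 = $100
  R4–L: 15 × $4 = $60
Optimal cost = $1915.
Saving = 2080 − 1915 = $165.

165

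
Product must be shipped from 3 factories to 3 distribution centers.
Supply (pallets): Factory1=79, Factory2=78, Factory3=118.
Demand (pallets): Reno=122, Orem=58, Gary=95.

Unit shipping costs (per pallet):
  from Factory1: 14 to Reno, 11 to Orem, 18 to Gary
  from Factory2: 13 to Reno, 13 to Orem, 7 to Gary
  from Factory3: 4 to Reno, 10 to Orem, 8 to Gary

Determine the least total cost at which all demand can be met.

2018

A cheapest plan:
  Factory1→Reno: 4 pallets
  Factory1→Orem: 58 pallets
  Factory1→Gary: 17 pallets
  Factory2→Gary: 78 pallets
  Factory3→Reno: 118 pallets
Total cost = 2018.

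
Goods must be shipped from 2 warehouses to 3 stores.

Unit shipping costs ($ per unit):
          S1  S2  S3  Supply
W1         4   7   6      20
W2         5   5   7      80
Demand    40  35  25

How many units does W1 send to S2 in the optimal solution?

Solving gives:
  W1 to S1: 20 × $4 = $80
  W2 to S1: 20 × $5 = $100
  W2 to S2: 35 × $5 = $175
  W2 to S3: 25 × $7 = $175
Total cost = $530.
The route W1→S2 is not used.

0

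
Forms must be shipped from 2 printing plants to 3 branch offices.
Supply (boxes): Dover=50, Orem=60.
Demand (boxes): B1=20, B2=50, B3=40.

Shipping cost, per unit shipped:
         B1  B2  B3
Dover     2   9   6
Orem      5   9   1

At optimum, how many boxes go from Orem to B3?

Solving gives:
  Dover to B1: 20 boxes
  Dover to B2: 30 boxes
  Orem to B2: 20 boxes
  Orem to B3: 40 boxes
Total cost = 530.
So Orem→B3 carries 40 boxes.

40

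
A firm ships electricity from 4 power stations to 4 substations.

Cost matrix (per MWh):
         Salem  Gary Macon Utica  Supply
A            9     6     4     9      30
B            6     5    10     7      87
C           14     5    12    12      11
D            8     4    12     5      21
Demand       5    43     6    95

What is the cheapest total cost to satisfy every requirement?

916

A cheapest plan:
  A–Gary: 24 × 6 = 144
  A–Macon: 6 × 4 = 24
  B–Salem: 5 × 6 = 30
  B–Gary: 8 × 5 = 40
  B–Utica: 74 × 7 = 518
  C–Gary: 11 × 5 = 55
  D–Utica: 21 × 5 = 105
Total = 144 + 24 + 30 + 40 + 518 + 55 + 105 = 916.
(Supply check: A ships 30; B ships 87; C ships 11; D ships 21.)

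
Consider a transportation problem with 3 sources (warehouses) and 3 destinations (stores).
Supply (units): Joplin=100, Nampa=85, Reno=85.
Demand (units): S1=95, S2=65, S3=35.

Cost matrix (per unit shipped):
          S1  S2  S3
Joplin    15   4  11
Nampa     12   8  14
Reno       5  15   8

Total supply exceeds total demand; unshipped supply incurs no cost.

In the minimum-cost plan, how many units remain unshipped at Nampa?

An optimal plan:
  Joplin→S2: 65 × 4 = 260
  Joplin→S3: 35 × 11 = 385
  Nampa→S1: 10 × 12 = 120
  Reno→S1: 85 × 5 = 425
Total cost = 1190.
Nampa ships 10 of its 85, leaving 75.

75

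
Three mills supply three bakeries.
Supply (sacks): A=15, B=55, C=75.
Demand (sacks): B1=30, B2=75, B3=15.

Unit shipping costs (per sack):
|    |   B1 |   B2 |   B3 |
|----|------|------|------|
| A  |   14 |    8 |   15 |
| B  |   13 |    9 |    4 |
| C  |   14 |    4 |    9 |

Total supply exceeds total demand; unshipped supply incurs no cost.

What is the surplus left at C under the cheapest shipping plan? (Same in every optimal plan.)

0

Minimum-cost shipments:
  B->B1: 30 × 13 = 390
  B->B3: 15 × 4 = 60
  C->B2: 75 × 4 = 300
Total cost = 750.
C ships 75 of its 75, leaving 0.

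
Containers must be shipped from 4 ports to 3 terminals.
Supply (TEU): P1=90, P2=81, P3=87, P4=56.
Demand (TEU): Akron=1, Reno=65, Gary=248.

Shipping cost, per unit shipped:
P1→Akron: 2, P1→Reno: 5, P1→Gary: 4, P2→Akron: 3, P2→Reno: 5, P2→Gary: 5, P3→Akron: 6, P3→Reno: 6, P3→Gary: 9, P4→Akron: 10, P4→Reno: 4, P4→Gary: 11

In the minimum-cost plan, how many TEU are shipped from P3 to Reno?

Solving gives:
  P1→Gary: 90 × 4 = 360
  P2→Gary: 81 × 5 = 405
  P3→Akron: 1 × 6 = 6
  P3→Reno: 9 × 6 = 54
  P3→Gary: 77 × 9 = 693
  P4→Reno: 56 × 4 = 224
Total cost = 1742.
So P3→Reno carries 9 TEU.

9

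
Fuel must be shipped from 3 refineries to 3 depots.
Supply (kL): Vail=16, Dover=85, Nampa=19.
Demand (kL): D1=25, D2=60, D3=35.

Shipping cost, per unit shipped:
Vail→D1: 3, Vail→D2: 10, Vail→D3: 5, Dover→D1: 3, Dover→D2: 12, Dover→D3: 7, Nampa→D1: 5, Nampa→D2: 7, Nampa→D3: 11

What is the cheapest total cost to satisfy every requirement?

A cheapest plan:
  Vail→D2: 16 × 10 = 160
  Dover→D1: 25 × 3 = 75
  Dover→D2: 25 × 12 = 300
  Dover→D3: 35 × 7 = 245
  Nampa→D2: 19 × 7 = 133
Total = 160 + 75 + 300 + 245 + 133 = 913.
(Supply check: Vail ships 16; Dover ships 85; Nampa ships 19.)

913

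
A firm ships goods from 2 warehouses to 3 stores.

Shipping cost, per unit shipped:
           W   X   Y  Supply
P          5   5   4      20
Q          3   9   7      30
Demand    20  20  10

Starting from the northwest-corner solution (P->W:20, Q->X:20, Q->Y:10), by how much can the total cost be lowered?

120

Current plan cost = 20·5 + 20·9 + 10·7 = 350.
Optimal plan:
  P->X: 20 × 5 = 100
  Q->W: 20 × 3 = 60
  Q->Y: 10 × 7 = 70
Optimal cost = 230.
Saving = 350 − 230 = 120.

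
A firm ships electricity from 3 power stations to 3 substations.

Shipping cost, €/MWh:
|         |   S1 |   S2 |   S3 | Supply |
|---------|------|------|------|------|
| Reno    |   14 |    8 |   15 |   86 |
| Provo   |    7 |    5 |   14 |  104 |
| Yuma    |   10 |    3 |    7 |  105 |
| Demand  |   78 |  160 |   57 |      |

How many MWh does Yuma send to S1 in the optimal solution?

Optimal shipments:
  Reno–S2: 86 × €8 = €688
  Provo–S1: 78 × €7 = €546
  Provo–S2: 26 × €5 = €130
  Yuma–S2: 48 × €3 = €144
  Yuma–S3: 57 × €7 = €399
Total cost = €1907.
The route Yuma→S1 is not used.

0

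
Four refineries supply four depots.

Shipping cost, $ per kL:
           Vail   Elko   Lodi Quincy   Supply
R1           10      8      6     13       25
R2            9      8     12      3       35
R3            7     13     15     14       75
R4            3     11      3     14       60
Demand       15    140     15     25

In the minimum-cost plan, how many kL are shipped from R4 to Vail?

Optimal shipments:
  R1 to Elko: 25 × $8 = $200
  R2 to Elko: 10 × $8 = $80
  R2 to Quincy: 25 × $3 = $75
  R3 to Elko: 75 × $13 = $975
  R4 to Vail: 15 × $3 = $45
  R4 to Elko: 30 × $11 = $330
  R4 to Lodi: 15 × $3 = $45
Total cost = $1750.
So R4→Vail carries 15 kL.

15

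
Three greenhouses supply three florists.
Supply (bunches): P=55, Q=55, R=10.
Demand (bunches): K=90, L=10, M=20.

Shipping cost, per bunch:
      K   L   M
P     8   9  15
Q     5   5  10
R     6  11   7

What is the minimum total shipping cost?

Optimal allocation:
  P to K: 55 × 8 = 440
  Q to K: 35 × 5 = 175
  Q to L: 10 × 5 = 50
  Q to M: 10 × 10 = 100
  R to M: 10 × 7 = 70
Total = 440 + 175 + 50 + 100 + 70 = 835.

835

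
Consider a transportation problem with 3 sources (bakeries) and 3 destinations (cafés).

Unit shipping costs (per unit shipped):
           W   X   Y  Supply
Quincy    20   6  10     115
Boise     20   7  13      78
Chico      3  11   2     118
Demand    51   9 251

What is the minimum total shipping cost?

Optimal allocation:
  Quincy to Y: 115 × 10 = 1150
  Boise to X: 9 × 7 = 63
  Boise to Y: 69 × 13 = 897
  Chico to W: 51 × 3 = 153
  Chico to Y: 67 × 2 = 134
Total = 1150 + 63 + 897 + 153 + 134 = 2397.

2397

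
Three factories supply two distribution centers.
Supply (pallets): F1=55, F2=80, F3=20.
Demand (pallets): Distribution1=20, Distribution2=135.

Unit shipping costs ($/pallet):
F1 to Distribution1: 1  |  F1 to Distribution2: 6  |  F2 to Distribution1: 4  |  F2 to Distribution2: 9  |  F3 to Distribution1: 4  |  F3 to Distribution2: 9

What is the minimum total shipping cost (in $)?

1130

A cheapest plan:
  F1->Distribution1: 20 pallets
  F1->Distribution2: 35 pallets
  F2->Distribution2: 80 pallets
  F3->Distribution2: 20 pallets
Total cost = $1130.
(Supply check: F1 ships 55; F2 ships 80; F3 ships 20.)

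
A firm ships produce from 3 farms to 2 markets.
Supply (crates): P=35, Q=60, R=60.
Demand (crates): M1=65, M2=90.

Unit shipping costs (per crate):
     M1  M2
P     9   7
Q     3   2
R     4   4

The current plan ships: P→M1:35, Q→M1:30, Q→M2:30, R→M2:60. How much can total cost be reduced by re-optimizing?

Current plan cost = 35·9 + 30·3 + 30·2 + 60·4 = 705.
Optimal plan:
  P->M2: 35 × 7 = 245
  Q->M1: 5 × 3 = 15
  Q->M2: 55 × 2 = 110
  R->M1: 60 × 4 = 240
Optimal cost = 610.
Saving = 705 − 610 = 95.

95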